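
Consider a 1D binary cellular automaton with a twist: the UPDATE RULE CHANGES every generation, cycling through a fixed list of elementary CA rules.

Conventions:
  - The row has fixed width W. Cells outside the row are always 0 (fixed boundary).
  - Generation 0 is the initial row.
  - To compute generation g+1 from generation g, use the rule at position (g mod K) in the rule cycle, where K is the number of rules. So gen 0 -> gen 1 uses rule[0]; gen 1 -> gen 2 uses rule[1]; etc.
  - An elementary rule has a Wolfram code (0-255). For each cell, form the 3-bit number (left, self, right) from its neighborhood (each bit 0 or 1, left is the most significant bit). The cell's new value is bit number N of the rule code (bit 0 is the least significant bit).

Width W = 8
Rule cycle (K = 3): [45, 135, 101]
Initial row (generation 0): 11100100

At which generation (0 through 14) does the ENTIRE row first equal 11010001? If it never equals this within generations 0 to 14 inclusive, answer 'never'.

Gen 0: 11100100
Gen 1 (rule 45): 10000101
Gen 2 (rule 135): 10111101
Gen 3 (rule 101): 11000111
Gen 4 (rule 45): 10010100
Gen 5 (rule 135): 10110101
Gen 6 (rule 101): 11011111
Gen 7 (rule 45): 10110000
Gen 8 (rule 135): 10000111
Gen 9 (rule 101): 10110001
Gen 10 (rule 45): 11100101
Gen 11 (rule 135): 01001101
Gen 12 (rule 101): 01000111
Gen 13 (rule 45): 01010100
Gen 14 (rule 135): 11010101

Answer: never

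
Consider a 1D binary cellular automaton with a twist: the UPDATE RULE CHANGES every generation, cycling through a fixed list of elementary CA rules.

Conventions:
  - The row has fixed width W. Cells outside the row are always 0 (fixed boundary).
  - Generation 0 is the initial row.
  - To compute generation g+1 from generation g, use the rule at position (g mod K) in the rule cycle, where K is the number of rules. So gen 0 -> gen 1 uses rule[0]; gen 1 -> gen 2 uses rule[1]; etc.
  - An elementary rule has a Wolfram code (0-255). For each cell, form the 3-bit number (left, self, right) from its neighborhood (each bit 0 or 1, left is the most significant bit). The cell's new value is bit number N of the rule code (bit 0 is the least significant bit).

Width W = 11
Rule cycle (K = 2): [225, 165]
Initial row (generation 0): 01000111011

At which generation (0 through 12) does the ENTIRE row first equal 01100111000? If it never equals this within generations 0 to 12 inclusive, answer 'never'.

Gen 0: 01000111011
Gen 1 (rule 225): 00010011101
Gen 2 (rule 165): 11010001011
Gen 3 (rule 225): 01100100101
Gen 4 (rule 165): 00000100111
Gen 5 (rule 225): 11110000011
Gen 6 (rule 165): 01100111000
Gen 7 (rule 225): 00100011011
Gen 8 (rule 165): 10101000100
Gen 9 (rule 225): 01010010001
Gen 10 (rule 165): 01110010101
Gen 11 (rule 225): 00110001010
Gen 12 (rule 165): 10000101110

Answer: 6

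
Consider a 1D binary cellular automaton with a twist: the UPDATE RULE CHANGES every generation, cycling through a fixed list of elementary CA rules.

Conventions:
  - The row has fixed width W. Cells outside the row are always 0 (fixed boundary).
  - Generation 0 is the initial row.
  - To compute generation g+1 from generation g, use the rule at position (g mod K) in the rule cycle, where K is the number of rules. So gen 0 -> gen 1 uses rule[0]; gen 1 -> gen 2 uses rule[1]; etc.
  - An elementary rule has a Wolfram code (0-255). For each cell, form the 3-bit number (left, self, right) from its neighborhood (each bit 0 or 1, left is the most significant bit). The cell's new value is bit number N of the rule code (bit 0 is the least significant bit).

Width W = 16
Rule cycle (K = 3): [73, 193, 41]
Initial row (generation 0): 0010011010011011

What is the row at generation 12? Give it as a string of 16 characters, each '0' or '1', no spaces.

Answer: 0010001001001010

Derivation:
Gen 0: 0010011010011011
Gen 1 (rule 73): 1000011000011011
Gen 2 (rule 193): 0011001011001001
Gen 3 (rule 41): 1010000110000000
Gen 4 (rule 73): 0000110110111111
Gen 5 (rule 193): 1110010010011111
Gen 6 (rule 41): 1000000000010000
Gen 7 (rule 73): 0011111111000111
Gen 8 (rule 193): 1001111111010011
Gen 9 (rule 41): 0001000000100010
Gen 10 (rule 73): 1100011110001000
Gen 11 (rule 193): 0101001110100011
Gen 12 (rule 41): 0010001001001010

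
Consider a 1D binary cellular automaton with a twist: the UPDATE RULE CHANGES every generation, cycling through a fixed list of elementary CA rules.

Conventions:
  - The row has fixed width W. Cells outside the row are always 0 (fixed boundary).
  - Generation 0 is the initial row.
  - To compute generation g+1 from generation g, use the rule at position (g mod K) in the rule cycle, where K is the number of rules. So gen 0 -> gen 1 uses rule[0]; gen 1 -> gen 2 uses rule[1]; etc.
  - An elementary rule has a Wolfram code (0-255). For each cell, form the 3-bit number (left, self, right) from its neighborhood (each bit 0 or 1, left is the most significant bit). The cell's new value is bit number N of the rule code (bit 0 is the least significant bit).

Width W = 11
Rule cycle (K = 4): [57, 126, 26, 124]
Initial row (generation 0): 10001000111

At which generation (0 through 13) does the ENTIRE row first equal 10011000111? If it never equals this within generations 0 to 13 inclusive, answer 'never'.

Answer: never

Derivation:
Gen 0: 10001000111
Gen 1 (rule 57): 01100110100
Gen 2 (rule 126): 11111111110
Gen 3 (rule 26): 10000000001
Gen 4 (rule 124): 11000000001
Gen 5 (rule 57): 10111111100
Gen 6 (rule 126): 11100000110
Gen 7 (rule 26): 10010001101
Gen 8 (rule 124): 11011001111
Gen 9 (rule 57): 10110101000
Gen 10 (rule 126): 11111111100
Gen 11 (rule 26): 10000000010
Gen 12 (rule 124): 11000000011
Gen 13 (rule 57): 10111111010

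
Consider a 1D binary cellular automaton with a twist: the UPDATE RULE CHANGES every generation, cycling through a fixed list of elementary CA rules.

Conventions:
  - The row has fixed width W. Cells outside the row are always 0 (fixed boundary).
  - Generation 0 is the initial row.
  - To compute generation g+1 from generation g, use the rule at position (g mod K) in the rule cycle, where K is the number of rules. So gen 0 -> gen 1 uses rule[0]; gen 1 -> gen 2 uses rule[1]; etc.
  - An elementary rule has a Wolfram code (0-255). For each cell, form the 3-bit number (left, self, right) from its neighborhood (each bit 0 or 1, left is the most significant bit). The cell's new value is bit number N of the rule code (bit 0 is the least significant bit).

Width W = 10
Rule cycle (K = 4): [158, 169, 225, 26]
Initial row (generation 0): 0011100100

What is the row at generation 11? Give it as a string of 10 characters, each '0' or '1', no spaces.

Gen 0: 0011100100
Gen 1 (rule 158): 0111011110
Gen 2 (rule 169): 0110111100
Gen 3 (rule 225): 0011011101
Gen 4 (rule 26): 0110010000
Gen 5 (rule 158): 1101111000
Gen 6 (rule 169): 1011110011
Gen 7 (rule 225): 0101110001
Gen 8 (rule 26): 1001001010
Gen 9 (rule 158): 1111111011
Gen 10 (rule 169): 1111110110
Gen 11 (rule 225): 0111111010

Answer: 0111111010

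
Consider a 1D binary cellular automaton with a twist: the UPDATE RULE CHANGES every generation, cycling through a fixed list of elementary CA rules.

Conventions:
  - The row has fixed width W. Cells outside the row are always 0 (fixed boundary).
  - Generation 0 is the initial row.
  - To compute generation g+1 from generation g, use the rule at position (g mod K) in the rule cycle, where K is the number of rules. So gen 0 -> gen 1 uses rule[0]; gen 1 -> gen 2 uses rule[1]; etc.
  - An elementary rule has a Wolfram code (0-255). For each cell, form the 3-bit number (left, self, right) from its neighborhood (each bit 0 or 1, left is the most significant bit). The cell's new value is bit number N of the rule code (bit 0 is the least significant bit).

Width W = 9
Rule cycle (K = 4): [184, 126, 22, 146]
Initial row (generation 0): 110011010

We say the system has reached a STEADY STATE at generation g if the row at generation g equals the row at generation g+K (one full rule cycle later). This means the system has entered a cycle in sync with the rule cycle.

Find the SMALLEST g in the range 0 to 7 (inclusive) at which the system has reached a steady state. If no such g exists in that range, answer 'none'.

Gen 0: 110011010
Gen 1 (rule 184): 101010101
Gen 2 (rule 126): 111111111
Gen 3 (rule 22): 000000000
Gen 4 (rule 146): 000000000
Gen 5 (rule 184): 000000000
Gen 6 (rule 126): 000000000
Gen 7 (rule 22): 000000000
Gen 8 (rule 146): 000000000
Gen 9 (rule 184): 000000000
Gen 10 (rule 126): 000000000
Gen 11 (rule 22): 000000000

Answer: 3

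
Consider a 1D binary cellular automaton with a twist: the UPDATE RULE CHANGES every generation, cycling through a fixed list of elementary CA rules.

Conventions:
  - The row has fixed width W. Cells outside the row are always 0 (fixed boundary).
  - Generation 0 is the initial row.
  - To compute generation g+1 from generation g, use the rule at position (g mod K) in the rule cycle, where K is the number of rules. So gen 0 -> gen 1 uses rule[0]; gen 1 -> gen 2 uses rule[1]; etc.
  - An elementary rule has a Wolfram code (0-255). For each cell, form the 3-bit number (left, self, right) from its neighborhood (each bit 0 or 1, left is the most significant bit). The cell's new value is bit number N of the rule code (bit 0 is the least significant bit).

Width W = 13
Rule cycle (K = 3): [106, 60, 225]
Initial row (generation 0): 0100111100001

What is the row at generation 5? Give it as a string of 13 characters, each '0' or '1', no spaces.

Answer: 1000111110011

Derivation:
Gen 0: 0100111100001
Gen 1 (rule 106): 1001100100010
Gen 2 (rule 60): 1101010110011
Gen 3 (rule 225): 0110101010001
Gen 4 (rule 106): 1111010100010
Gen 5 (rule 60): 1000111110011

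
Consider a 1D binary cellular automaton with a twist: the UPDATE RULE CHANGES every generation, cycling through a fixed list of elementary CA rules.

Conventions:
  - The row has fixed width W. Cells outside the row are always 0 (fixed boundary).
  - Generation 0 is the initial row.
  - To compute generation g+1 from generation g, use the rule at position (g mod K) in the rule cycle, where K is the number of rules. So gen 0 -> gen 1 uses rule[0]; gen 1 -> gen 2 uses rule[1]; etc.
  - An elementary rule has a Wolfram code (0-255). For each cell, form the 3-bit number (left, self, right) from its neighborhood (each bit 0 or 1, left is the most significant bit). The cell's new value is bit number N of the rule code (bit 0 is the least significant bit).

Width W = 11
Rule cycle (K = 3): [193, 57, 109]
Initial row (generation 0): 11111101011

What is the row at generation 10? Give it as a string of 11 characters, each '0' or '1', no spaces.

Answer: 00110011111

Derivation:
Gen 0: 11111101011
Gen 1 (rule 193): 01111100001
Gen 2 (rule 57): 01000011100
Gen 3 (rule 109): 01011010101
Gen 4 (rule 193): 00001000000
Gen 5 (rule 57): 11100111111
Gen 6 (rule 109): 10100100001
Gen 7 (rule 193): 00000001100
Gen 8 (rule 57): 11111101011
Gen 9 (rule 109): 10000111111
Gen 10 (rule 193): 00110011111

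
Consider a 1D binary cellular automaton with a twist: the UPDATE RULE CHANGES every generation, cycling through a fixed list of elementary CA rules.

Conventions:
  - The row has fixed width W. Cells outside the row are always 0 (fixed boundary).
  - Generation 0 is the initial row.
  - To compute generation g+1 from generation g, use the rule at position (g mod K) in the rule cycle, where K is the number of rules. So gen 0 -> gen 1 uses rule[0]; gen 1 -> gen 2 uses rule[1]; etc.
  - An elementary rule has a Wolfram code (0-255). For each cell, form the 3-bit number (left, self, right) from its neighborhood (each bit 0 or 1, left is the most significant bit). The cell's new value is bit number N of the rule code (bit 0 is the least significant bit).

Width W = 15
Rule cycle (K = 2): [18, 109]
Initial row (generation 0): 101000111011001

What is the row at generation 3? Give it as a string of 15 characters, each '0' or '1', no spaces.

Gen 0: 101000111011001
Gen 1 (rule 18): 000101000000110
Gen 2 (rule 109): 110111011110110
Gen 3 (rule 18): 000000000000001

Answer: 000000000000001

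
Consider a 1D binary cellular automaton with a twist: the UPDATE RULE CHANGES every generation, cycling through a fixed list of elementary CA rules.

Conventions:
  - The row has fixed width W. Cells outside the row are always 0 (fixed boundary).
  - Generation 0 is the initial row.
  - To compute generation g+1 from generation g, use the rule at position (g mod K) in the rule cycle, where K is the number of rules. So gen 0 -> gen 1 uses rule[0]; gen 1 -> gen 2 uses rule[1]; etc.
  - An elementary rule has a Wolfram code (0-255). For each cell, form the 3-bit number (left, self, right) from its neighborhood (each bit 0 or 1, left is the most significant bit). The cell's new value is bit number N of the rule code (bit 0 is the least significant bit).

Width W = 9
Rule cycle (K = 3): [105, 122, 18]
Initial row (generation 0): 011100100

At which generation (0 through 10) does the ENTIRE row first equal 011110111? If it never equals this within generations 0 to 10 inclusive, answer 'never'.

Answer: never

Derivation:
Gen 0: 011100100
Gen 1 (rule 105): 010100001
Gen 2 (rule 122): 101010010
Gen 3 (rule 18): 000001101
Gen 4 (rule 105): 111101110
Gen 5 (rule 122): 100111011
Gen 6 (rule 18): 011000000
Gen 7 (rule 105): 011011111
Gen 8 (rule 122): 111110001
Gen 9 (rule 18): 000001010
Gen 10 (rule 105): 111100100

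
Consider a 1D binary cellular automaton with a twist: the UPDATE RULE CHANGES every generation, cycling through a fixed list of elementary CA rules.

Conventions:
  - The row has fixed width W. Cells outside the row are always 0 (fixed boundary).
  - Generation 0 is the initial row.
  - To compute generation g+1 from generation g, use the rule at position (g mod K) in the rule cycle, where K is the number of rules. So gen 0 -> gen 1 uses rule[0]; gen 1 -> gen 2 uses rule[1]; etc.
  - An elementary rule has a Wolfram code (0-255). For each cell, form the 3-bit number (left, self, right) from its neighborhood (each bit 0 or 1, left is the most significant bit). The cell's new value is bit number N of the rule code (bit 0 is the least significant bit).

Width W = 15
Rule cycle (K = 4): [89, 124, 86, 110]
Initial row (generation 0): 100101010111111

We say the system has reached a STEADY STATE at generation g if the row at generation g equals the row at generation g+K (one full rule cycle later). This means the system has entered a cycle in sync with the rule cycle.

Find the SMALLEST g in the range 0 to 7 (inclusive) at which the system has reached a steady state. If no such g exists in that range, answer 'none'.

Answer: none

Derivation:
Gen 0: 100101010111111
Gen 1 (rule 89): 010000000100001
Gen 2 (rule 124): 011000000110001
Gen 3 (rule 86): 101100001011011
Gen 4 (rule 110): 111100011111111
Gen 5 (rule 89): 100111010000001
Gen 6 (rule 124): 110101111000001
Gen 7 (rule 86): 010100001100011
Gen 8 (rule 110): 111100011100111
Gen 9 (rule 89): 100111010110101
Gen 10 (rule 124): 110101111111111
Gen 11 (rule 86): 010100000000001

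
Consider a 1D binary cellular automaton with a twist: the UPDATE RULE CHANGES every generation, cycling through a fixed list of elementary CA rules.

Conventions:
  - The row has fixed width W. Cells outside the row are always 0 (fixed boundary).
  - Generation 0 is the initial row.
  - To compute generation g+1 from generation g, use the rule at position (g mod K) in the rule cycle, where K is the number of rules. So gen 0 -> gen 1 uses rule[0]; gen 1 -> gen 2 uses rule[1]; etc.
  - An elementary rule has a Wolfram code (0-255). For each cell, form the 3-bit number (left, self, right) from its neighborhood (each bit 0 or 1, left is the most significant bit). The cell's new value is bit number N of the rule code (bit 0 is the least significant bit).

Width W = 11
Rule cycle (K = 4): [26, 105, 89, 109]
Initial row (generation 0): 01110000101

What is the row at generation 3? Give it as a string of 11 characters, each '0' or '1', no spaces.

Answer: 11111111011

Derivation:
Gen 0: 01110000101
Gen 1 (rule 26): 11001001000
Gen 2 (rule 105): 11000000011
Gen 3 (rule 89): 11111111011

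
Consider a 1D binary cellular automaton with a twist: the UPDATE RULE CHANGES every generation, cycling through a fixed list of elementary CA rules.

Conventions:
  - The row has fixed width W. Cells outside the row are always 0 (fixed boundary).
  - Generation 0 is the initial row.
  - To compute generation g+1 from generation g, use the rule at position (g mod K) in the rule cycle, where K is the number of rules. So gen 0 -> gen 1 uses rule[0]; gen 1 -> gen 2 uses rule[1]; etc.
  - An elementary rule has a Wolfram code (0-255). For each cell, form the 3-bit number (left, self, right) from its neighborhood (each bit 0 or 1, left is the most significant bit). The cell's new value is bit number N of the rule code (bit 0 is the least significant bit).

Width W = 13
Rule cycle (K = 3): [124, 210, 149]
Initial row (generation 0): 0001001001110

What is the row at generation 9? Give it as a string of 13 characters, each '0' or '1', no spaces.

Answer: 0101110100011

Derivation:
Gen 0: 0001001001110
Gen 1 (rule 124): 0001101101011
Gen 2 (rule 210): 0010100100001
Gen 3 (rule 149): 1010110111101
Gen 4 (rule 124): 1111111100111
Gen 5 (rule 210): 0111111111011
Gen 6 (rule 149): 0011111110000
Gen 7 (rule 124): 0010000011000
Gen 8 (rule 210): 0101000101100
Gen 9 (rule 149): 0101110100011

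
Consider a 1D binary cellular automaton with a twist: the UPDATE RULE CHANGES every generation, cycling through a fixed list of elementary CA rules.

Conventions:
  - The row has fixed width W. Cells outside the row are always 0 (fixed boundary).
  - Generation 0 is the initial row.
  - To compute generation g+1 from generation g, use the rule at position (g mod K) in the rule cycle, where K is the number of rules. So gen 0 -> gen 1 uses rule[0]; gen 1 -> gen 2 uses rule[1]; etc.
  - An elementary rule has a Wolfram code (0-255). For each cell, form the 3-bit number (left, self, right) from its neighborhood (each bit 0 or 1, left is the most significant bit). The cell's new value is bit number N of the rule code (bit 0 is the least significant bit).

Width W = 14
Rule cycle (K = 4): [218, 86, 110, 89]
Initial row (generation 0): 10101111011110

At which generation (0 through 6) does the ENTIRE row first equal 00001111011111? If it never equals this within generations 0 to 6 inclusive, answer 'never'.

Gen 0: 10101111011110
Gen 1 (rule 218): 00001111011111
Gen 2 (rule 86): 00010001000001
Gen 3 (rule 110): 00110011000011
Gen 4 (rule 89): 10111011111011
Gen 5 (rule 218): 00111011111011
Gen 6 (rule 86): 01001000001001

Answer: 1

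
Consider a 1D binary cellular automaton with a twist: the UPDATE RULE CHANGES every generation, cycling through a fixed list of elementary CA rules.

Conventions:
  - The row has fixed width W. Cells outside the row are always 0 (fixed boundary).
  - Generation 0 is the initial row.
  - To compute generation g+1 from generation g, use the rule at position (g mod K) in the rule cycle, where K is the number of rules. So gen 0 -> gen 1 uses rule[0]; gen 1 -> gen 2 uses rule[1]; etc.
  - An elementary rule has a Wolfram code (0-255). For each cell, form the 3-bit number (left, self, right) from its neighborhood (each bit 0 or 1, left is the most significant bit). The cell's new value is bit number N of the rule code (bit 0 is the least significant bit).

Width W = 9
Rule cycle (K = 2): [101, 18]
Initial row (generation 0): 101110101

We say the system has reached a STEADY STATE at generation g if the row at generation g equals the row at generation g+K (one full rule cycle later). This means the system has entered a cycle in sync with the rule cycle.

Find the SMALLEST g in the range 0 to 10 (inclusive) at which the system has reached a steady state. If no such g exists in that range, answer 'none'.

Gen 0: 101110101
Gen 1 (rule 101): 110011111
Gen 2 (rule 18): 001100000
Gen 3 (rule 101): 100101111
Gen 4 (rule 18): 011000000
Gen 5 (rule 101): 001011111
Gen 6 (rule 18): 010000000
Gen 7 (rule 101): 010111111
Gen 8 (rule 18): 100000000
Gen 9 (rule 101): 101111111
Gen 10 (rule 18): 000000000
Gen 11 (rule 101): 111111111
Gen 12 (rule 18): 000000000

Answer: 10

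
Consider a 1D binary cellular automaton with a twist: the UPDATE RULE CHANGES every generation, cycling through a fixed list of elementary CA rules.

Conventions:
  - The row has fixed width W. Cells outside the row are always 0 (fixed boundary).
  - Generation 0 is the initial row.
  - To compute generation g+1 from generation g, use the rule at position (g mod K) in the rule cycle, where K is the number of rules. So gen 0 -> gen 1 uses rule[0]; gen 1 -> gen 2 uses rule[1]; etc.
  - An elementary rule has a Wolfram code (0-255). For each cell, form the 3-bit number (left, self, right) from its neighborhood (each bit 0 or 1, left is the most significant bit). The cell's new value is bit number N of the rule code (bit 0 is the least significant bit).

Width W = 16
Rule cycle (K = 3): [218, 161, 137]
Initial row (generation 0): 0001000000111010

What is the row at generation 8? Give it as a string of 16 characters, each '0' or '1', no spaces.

Answer: 0110011111001100

Derivation:
Gen 0: 0001000000111010
Gen 1 (rule 218): 0010100001111001
Gen 2 (rule 161): 1001001100110000
Gen 3 (rule 137): 0000001000100111
Gen 4 (rule 218): 0000010101011111
Gen 5 (rule 161): 1111001010101110
Gen 6 (rule 137): 1110000000001100
Gen 7 (rule 218): 1111000000011110
Gen 8 (rule 161): 0110011111001100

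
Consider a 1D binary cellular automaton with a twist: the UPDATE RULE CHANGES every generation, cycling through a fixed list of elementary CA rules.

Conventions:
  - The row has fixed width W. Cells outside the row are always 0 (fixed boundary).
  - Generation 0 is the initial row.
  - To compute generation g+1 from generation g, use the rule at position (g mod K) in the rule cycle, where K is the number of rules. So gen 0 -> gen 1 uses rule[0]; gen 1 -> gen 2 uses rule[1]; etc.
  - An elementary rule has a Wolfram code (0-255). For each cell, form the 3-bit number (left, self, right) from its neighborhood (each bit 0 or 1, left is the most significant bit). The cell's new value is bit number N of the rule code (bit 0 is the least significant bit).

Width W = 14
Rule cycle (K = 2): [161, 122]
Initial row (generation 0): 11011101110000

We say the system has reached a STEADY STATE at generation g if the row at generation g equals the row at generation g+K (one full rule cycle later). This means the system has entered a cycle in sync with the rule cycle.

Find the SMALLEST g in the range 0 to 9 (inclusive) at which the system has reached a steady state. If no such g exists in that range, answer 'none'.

Gen 0: 11011101110000
Gen 1 (rule 161): 00101010100111
Gen 2 (rule 122): 01010101011101
Gen 3 (rule 161): 00101010101010
Gen 4 (rule 122): 01010101010101
Gen 5 (rule 161): 00101010101010
Gen 6 (rule 122): 01010101010101
Gen 7 (rule 161): 00101010101010
Gen 8 (rule 122): 01010101010101
Gen 9 (rule 161): 00101010101010
Gen 10 (rule 122): 01010101010101
Gen 11 (rule 161): 00101010101010

Answer: 3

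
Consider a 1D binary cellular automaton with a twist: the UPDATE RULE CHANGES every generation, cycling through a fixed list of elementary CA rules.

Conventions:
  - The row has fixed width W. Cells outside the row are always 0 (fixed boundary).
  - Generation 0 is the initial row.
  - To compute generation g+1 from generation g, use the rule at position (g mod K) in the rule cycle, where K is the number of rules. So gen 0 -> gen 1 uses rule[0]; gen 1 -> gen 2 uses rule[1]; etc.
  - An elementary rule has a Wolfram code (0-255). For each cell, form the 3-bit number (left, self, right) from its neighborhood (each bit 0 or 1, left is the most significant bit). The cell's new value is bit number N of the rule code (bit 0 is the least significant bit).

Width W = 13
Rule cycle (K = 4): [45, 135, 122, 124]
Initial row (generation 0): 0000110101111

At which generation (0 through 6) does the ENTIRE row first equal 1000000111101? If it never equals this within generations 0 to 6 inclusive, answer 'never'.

Gen 0: 0000110101111
Gen 1 (rule 45): 1110101111000
Gen 2 (rule 135): 0100100110011
Gen 3 (rule 122): 1011011111111
Gen 4 (rule 124): 1111110000001
Gen 5 (rule 45): 1000000111101
Gen 6 (rule 135): 1011111011001

Answer: 5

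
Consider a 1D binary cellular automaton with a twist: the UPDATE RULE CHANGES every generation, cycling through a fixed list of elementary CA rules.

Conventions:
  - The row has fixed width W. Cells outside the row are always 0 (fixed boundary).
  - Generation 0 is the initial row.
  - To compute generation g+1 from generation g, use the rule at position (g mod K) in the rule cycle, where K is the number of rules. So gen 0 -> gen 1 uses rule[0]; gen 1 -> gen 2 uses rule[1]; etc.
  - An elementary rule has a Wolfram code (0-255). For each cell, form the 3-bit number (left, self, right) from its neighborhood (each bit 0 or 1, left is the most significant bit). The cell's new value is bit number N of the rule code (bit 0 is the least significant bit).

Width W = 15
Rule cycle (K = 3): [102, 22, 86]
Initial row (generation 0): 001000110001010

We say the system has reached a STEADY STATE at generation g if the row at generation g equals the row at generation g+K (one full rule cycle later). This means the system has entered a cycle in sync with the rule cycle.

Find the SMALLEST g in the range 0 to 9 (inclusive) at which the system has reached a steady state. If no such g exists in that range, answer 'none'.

Answer: 8

Derivation:
Gen 0: 001000110001010
Gen 1 (rule 102): 011001010011110
Gen 2 (rule 22): 100111011100001
Gen 3 (rule 86): 111001000110011
Gen 4 (rule 102): 001011001010101
Gen 5 (rule 22): 011000111010101
Gen 6 (rule 86): 101101001010101
Gen 7 (rule 102): 110111011111111
Gen 8 (rule 22): 000000000000000
Gen 9 (rule 86): 000000000000000
Gen 10 (rule 102): 000000000000000
Gen 11 (rule 22): 000000000000000
Gen 12 (rule 86): 000000000000000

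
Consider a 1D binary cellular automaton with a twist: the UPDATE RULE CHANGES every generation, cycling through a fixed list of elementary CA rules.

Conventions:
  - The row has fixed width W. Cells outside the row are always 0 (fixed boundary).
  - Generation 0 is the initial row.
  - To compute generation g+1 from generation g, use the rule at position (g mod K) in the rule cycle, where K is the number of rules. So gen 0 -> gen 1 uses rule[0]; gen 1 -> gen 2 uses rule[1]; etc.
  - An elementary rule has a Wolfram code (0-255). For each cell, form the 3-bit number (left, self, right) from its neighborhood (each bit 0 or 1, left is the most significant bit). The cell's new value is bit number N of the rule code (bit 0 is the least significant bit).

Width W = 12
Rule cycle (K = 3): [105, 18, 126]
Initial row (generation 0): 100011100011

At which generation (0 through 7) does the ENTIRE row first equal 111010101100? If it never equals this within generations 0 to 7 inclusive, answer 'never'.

Answer: never

Derivation:
Gen 0: 100011100011
Gen 1 (rule 105): 001010101011
Gen 2 (rule 18): 010000000000
Gen 3 (rule 126): 111000000000
Gen 4 (rule 105): 101011111111
Gen 5 (rule 18): 000000000000
Gen 6 (rule 126): 000000000000
Gen 7 (rule 105): 111111111111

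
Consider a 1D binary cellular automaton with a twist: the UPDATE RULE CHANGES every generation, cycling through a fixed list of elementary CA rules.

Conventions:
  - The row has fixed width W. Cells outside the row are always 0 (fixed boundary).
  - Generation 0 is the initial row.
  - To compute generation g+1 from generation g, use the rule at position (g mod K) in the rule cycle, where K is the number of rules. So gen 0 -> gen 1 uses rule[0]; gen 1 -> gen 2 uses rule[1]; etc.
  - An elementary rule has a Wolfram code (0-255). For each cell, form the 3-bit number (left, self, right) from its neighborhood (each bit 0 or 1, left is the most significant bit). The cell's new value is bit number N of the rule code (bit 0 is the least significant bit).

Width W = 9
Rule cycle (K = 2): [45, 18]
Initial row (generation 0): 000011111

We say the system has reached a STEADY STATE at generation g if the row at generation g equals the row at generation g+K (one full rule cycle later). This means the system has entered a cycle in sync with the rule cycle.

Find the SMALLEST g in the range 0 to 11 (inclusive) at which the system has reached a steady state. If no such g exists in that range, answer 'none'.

Answer: 4

Derivation:
Gen 0: 000011111
Gen 1 (rule 45): 111010000
Gen 2 (rule 18): 000001000
Gen 3 (rule 45): 111101011
Gen 4 (rule 18): 000000000
Gen 5 (rule 45): 111111111
Gen 6 (rule 18): 000000000
Gen 7 (rule 45): 111111111
Gen 8 (rule 18): 000000000
Gen 9 (rule 45): 111111111
Gen 10 (rule 18): 000000000
Gen 11 (rule 45): 111111111
Gen 12 (rule 18): 000000000
Gen 13 (rule 45): 111111111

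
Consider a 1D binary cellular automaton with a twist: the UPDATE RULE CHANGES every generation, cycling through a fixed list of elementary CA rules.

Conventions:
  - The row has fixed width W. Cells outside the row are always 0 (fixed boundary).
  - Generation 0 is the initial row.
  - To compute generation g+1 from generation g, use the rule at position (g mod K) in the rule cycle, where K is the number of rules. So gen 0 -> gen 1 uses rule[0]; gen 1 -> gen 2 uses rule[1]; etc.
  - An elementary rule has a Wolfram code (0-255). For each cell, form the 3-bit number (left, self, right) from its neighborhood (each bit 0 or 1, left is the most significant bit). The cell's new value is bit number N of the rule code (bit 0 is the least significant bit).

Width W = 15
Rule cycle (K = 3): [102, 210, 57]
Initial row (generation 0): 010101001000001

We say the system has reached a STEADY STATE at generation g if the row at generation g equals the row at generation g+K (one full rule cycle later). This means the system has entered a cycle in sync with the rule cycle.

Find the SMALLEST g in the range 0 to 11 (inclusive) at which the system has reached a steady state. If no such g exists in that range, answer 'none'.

Answer: none

Derivation:
Gen 0: 010101001000001
Gen 1 (rule 102): 111111011000011
Gen 2 (rule 210): 011111001100101
Gen 3 (rule 57): 010000101010010
Gen 4 (rule 102): 110001111110110
Gen 5 (rule 210): 011010111110011
Gen 6 (rule 57): 010101100001010
Gen 7 (rule 102): 111110100011110
Gen 8 (rule 210): 011110010101111
Gen 9 (rule 57): 010001001011000
Gen 10 (rule 102): 110011011101000
Gen 11 (rule 210): 011101001100100
Gen 12 (rule 57): 010010101010011
Gen 13 (rule 102): 110111111110101
Gen 14 (rule 210): 010011111110000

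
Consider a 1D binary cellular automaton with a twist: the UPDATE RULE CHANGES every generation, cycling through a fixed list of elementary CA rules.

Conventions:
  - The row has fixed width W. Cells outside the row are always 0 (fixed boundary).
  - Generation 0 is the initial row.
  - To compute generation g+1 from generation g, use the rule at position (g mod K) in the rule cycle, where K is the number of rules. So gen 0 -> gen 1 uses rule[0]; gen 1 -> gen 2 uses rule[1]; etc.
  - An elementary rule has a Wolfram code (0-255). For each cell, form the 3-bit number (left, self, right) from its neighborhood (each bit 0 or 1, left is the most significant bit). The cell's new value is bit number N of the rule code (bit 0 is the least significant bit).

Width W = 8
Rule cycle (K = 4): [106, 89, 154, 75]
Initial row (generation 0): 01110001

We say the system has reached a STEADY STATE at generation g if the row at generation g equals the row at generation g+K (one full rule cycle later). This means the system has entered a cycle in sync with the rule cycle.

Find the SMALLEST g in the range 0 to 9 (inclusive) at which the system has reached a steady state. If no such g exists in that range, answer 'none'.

Gen 0: 01110001
Gen 1 (rule 106): 11010010
Gen 2 (rule 89): 11001001
Gen 3 (rule 154): 10110110
Gen 4 (rule 75): 00110110
Gen 5 (rule 106): 01111110
Gen 6 (rule 89): 01000011
Gen 7 (rule 154): 10100110
Gen 8 (rule 75): 00001110
Gen 9 (rule 106): 00011010
Gen 10 (rule 89): 11011001
Gen 11 (rule 154): 10010110
Gen 12 (rule 75): 00100110
Gen 13 (rule 106): 01001110

Answer: none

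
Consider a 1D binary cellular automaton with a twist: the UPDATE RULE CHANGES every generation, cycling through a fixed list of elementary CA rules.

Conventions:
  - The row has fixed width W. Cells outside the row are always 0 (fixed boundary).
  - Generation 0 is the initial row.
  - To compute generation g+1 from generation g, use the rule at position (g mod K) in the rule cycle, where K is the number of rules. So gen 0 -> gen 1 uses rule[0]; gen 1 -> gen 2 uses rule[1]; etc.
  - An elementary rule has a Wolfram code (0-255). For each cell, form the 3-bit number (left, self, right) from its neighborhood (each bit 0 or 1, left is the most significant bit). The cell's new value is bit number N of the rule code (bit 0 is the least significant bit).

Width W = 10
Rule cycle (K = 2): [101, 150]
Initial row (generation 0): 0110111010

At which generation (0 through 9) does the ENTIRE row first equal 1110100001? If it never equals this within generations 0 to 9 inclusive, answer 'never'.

Answer: never

Derivation:
Gen 0: 0110111010
Gen 1 (rule 101): 0011001110
Gen 2 (rule 150): 0100110101
Gen 3 (rule 101): 0100011111
Gen 4 (rule 150): 1110101110
Gen 5 (rule 101): 0011110010
Gen 6 (rule 150): 0101101111
Gen 7 (rule 101): 0110110001
Gen 8 (rule 150): 1000001011
Gen 9 (rule 101): 1011101101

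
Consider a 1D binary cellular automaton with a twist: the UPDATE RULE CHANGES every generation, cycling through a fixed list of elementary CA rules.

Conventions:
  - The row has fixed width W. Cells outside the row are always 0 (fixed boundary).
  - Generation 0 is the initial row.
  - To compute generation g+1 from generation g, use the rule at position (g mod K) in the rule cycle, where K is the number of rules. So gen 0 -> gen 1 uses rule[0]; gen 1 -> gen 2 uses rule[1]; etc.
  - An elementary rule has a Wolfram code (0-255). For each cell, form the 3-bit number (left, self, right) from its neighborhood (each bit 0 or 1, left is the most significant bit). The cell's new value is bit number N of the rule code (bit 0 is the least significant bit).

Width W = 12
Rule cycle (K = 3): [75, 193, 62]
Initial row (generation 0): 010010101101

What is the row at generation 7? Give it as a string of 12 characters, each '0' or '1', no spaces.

Gen 0: 010010101101
Gen 1 (rule 75): 100100001100
Gen 2 (rule 193): 000001100101
Gen 3 (rule 62): 000011011111
Gen 4 (rule 75): 111111010001
Gen 5 (rule 193): 011111000100
Gen 6 (rule 62): 110000101110
Gen 7 (rule 75): 110111001010

Answer: 110111001010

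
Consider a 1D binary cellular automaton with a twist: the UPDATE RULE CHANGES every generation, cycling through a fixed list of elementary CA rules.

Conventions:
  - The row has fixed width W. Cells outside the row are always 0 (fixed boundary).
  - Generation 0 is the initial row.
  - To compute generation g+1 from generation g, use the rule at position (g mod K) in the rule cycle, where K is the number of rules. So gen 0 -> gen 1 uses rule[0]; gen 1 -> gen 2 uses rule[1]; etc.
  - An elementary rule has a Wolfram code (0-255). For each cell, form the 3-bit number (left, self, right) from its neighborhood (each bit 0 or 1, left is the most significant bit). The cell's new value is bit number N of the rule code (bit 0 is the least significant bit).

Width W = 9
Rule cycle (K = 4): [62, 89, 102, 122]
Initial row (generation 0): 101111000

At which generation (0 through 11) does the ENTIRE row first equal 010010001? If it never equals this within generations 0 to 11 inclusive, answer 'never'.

Answer: never

Derivation:
Gen 0: 101111000
Gen 1 (rule 62): 111000100
Gen 2 (rule 89): 101110011
Gen 3 (rule 102): 110010101
Gen 4 (rule 122): 111101010
Gen 5 (rule 62): 100011111
Gen 6 (rule 89): 011010001
Gen 7 (rule 102): 101110011
Gen 8 (rule 122): 011011111
Gen 9 (rule 62): 110110000
Gen 10 (rule 89): 110111111
Gen 11 (rule 102): 011000001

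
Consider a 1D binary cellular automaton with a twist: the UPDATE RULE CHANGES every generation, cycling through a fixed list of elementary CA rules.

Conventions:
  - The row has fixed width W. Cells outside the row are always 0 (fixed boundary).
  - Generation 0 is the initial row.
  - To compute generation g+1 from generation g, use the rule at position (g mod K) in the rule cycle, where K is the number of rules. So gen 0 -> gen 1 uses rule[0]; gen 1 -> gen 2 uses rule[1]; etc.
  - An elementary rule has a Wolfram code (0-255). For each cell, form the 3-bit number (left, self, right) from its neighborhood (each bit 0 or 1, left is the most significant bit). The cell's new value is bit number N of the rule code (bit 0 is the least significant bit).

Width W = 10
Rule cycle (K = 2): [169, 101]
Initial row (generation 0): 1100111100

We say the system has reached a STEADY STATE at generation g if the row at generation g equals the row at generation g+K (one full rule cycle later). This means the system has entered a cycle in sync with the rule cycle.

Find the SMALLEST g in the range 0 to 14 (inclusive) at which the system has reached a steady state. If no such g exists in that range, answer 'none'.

Answer: none

Derivation:
Gen 0: 1100111100
Gen 1 (rule 169): 1000111001
Gen 2 (rule 101): 1010001001
Gen 3 (rule 169): 0100100000
Gen 4 (rule 101): 0100101111
Gen 5 (rule 169): 0000011110
Gen 6 (rule 101): 1111000010
Gen 7 (rule 169): 1110011000
Gen 8 (rule 101): 0010001011
Gen 9 (rule 169): 1000100110
Gen 10 (rule 101): 1010100010
Gen 11 (rule 169): 0101001000
Gen 12 (rule 101): 0111001011
Gen 13 (rule 169): 0110000110
Gen 14 (rule 101): 0010110010
Gen 15 (rule 169): 1001100000
Gen 16 (rule 101): 1000101111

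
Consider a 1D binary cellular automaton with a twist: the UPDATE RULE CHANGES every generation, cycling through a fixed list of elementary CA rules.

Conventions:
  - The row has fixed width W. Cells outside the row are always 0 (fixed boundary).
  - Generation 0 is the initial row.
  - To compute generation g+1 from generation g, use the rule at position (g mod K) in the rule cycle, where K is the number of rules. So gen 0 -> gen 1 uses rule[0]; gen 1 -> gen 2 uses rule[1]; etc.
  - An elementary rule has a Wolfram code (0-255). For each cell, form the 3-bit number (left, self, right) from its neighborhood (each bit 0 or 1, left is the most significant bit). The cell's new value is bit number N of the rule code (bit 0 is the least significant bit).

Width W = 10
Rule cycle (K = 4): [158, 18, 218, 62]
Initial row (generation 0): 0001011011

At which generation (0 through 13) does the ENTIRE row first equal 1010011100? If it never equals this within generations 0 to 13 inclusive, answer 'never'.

Answer: 3

Derivation:
Gen 0: 0001011011
Gen 1 (rule 158): 0011010010
Gen 2 (rule 18): 0100001101
Gen 3 (rule 218): 1010011100
Gen 4 (rule 62): 1111110010
Gen 5 (rule 158): 1111101111
Gen 6 (rule 18): 0000000000
Gen 7 (rule 218): 0000000000
Gen 8 (rule 62): 0000000000
Gen 9 (rule 158): 0000000000
Gen 10 (rule 18): 0000000000
Gen 11 (rule 218): 0000000000
Gen 12 (rule 62): 0000000000
Gen 13 (rule 158): 0000000000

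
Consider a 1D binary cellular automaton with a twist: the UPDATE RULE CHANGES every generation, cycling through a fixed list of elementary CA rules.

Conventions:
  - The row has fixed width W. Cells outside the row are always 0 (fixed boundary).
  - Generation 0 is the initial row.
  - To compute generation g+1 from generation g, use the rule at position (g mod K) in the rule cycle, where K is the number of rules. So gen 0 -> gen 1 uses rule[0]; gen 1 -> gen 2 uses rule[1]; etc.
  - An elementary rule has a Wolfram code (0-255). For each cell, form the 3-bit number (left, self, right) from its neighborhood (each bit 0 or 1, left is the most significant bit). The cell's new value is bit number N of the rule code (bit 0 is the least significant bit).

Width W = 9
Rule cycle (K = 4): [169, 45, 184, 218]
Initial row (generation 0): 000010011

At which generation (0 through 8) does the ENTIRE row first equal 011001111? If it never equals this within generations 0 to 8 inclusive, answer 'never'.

Answer: 5

Derivation:
Gen 0: 000010011
Gen 1 (rule 169): 111000010
Gen 2 (rule 45): 100011010
Gen 3 (rule 184): 010010101
Gen 4 (rule 218): 101100000
Gen 5 (rule 169): 011001111
Gen 6 (rule 45): 010001000
Gen 7 (rule 184): 001000100
Gen 8 (rule 218): 010101010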